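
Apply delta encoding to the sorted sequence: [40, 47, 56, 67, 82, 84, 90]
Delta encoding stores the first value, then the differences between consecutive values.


First value: 40
Deltas:
  47 - 40 = 7
  56 - 47 = 9
  67 - 56 = 11
  82 - 67 = 15
  84 - 82 = 2
  90 - 84 = 6


Delta encoded: [40, 7, 9, 11, 15, 2, 6]


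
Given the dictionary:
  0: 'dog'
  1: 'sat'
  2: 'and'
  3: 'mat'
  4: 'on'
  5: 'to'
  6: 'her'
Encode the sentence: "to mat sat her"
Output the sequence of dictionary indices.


Look up each word in the dictionary:
  'to' -> 5
  'mat' -> 3
  'sat' -> 1
  'her' -> 6

Encoded: [5, 3, 1, 6]


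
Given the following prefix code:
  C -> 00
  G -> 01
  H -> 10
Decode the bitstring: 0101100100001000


Decoding step by step:
Bits 01 -> G
Bits 01 -> G
Bits 10 -> H
Bits 01 -> G
Bits 00 -> C
Bits 00 -> C
Bits 10 -> H
Bits 00 -> C


Decoded message: GGHGCCHC


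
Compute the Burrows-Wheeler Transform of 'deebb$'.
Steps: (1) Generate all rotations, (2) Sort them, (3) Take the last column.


Rotations (sorted):
  0: $deebb -> last char: b
  1: b$deeb -> last char: b
  2: bb$dee -> last char: e
  3: deebb$ -> last char: $
  4: ebb$de -> last char: e
  5: eebb$d -> last char: d


BWT = bbe$ed


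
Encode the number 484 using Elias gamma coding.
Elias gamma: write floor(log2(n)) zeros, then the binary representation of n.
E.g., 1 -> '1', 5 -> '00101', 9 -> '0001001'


num_bits = floor(log2(484)) + 1 = 9
leading_zeros = num_bits - 1 = 8
binary(484) = 111100100

Elias gamma(484) = '00000000' + '111100100' = 00000000111100100 (17 bits)


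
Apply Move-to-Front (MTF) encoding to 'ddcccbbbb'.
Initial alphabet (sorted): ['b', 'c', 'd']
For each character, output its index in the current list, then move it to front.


MTF encoding:
'd': index 2 in ['b', 'c', 'd'] -> ['d', 'b', 'c']
'd': index 0 in ['d', 'b', 'c'] -> ['d', 'b', 'c']
'c': index 2 in ['d', 'b', 'c'] -> ['c', 'd', 'b']
'c': index 0 in ['c', 'd', 'b'] -> ['c', 'd', 'b']
'c': index 0 in ['c', 'd', 'b'] -> ['c', 'd', 'b']
'b': index 2 in ['c', 'd', 'b'] -> ['b', 'c', 'd']
'b': index 0 in ['b', 'c', 'd'] -> ['b', 'c', 'd']
'b': index 0 in ['b', 'c', 'd'] -> ['b', 'c', 'd']
'b': index 0 in ['b', 'c', 'd'] -> ['b', 'c', 'd']


Output: [2, 0, 2, 0, 0, 2, 0, 0, 0]


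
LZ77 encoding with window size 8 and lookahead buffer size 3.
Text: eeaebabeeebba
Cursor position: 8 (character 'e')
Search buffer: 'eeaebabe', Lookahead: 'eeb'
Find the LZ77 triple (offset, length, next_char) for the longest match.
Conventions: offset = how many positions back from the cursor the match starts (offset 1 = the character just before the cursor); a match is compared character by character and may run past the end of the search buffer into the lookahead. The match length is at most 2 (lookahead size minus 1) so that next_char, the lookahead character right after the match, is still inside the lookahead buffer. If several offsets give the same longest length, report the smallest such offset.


Try each offset into the search buffer:
  offset=1 (pos 7, char 'e'): match length 2
  offset=2 (pos 6, char 'b'): match length 0
  offset=3 (pos 5, char 'a'): match length 0
  offset=4 (pos 4, char 'b'): match length 0
  offset=5 (pos 3, char 'e'): match length 1
  offset=6 (pos 2, char 'a'): match length 0
  offset=7 (pos 1, char 'e'): match length 1
  offset=8 (pos 0, char 'e'): match length 2
Longest match has length 2, found at offsets 1, 8; take the smallest, offset 1.
next_char = character at position 8 + 2 = 10 -> 'b'

Best match: offset=1, length=2 (matching 'ee' starting at position 7)
LZ77 triple: (1, 2, 'b')


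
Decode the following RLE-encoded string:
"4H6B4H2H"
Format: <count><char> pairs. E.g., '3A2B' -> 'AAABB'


Expanding each <count><char> pair:
  4H -> 'HHHH'
  6B -> 'BBBBBB'
  4H -> 'HHHH'
  2H -> 'HH'

Decoded = HHHHBBBBBBHHHHHH


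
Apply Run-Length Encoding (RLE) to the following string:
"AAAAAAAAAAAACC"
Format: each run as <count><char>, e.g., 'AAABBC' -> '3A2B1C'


Scanning runs left to right:
  i=0: run of 'A' x 12 -> '12A'
  i=12: run of 'C' x 2 -> '2C'

RLE = 12A2C


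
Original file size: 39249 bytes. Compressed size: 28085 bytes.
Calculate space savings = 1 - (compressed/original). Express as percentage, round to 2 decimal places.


ratio = compressed/original = 28085/39249 = 0.71556
savings = 1 - ratio = 1 - 0.71556 = 0.28444
as a percentage: 0.28444 * 100 = 28.44%

Space savings = 1 - 28085/39249 = 28.44%


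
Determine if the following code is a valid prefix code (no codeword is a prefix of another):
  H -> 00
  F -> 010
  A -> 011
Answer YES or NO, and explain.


Checking each pair (does one codeword prefix another?):
  H='00' vs F='010': no prefix
  H='00' vs A='011': no prefix
  F='010' vs H='00': no prefix
  F='010' vs A='011': no prefix
  A='011' vs H='00': no prefix
  A='011' vs F='010': no prefix
No violation found over all pairs.

YES -- this is a valid prefix code. No codeword is a prefix of any other codeword.


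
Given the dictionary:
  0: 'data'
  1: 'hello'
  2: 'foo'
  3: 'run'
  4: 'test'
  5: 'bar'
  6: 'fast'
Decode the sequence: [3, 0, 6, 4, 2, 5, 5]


Look up each index in the dictionary:
  3 -> 'run'
  0 -> 'data'
  6 -> 'fast'
  4 -> 'test'
  2 -> 'foo'
  5 -> 'bar'
  5 -> 'bar'

Decoded: "run data fast test foo bar bar"


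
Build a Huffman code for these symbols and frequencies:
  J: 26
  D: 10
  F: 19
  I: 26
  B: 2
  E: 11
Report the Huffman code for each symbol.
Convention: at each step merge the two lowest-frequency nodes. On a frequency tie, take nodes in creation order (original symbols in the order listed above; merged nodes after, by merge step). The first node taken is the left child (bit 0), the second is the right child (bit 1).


Huffman tree construction:
Step 1: Merge B(2) + D(10) = 12
Step 2: Merge E(11) + (B+D)(12) = 23
Step 3: Merge F(19) + (E+(B+D))(23) = 42
Step 4: Merge J(26) + I(26) = 52
Step 5: Merge (F+(E+(B+D)))(42) + (J+I)(52) = 94
Read each symbol's code off the tree from the root (left child = 0, right child = 1).

Codes:
  J: 10 (length 2)
  D: 0111 (length 4)
  F: 00 (length 2)
  I: 11 (length 2)
  B: 0110 (length 4)
  E: 010 (length 3)
Average code length: 223/94 = 2.3723 bits/symbol


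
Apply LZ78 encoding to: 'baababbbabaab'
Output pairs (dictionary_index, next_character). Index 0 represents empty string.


LZ78 encoding steps:
Dictionary: {0: ''}
Step 1: w='' (idx 0), next='b' -> output (0, 'b'), add 'b' as idx 1
Step 2: w='' (idx 0), next='a' -> output (0, 'a'), add 'a' as idx 2
Step 3: w='a' (idx 2), next='b' -> output (2, 'b'), add 'ab' as idx 3
Step 4: w='ab' (idx 3), next='b' -> output (3, 'b'), add 'abb' as idx 4
Step 5: w='b' (idx 1), next='a' -> output (1, 'a'), add 'ba' as idx 5
Step 6: w='ba' (idx 5), next='a' -> output (5, 'a'), add 'baa' as idx 6
Step 7: w='b' (idx 1), end of input -> output (1, '')


Encoded: [(0, 'b'), (0, 'a'), (2, 'b'), (3, 'b'), (1, 'a'), (5, 'a'), (1, '')]


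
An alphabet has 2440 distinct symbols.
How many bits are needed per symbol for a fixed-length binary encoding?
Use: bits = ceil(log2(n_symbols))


log2(2440) = 11.2527
Bracket: 2^11 = 2048 < 2440 <= 2^12 = 4096
So ceil(log2(2440)) = 12

bits = ceil(log2(2440)) = ceil(11.2527) = 12 bits


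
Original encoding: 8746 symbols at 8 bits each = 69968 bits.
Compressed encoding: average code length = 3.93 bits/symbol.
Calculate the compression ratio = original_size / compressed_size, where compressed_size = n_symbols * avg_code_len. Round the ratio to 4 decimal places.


original_size = n_symbols * orig_bits = 8746 * 8 = 69968 bits
compressed_size = n_symbols * avg_code_len = 8746 * 3.93 = 34371.78 bits
ratio = original_size / compressed_size = 69968 / 34371.78 = 2.0356

Compression ratio = 2.0356


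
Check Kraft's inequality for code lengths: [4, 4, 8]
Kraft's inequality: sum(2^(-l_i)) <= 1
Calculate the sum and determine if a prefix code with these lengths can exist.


Sum = 2^(-4) + 2^(-4) + 2^(-8)
    = 0.0625 + 0.0625 + 0.00390625
    = 33/256 = 0.12890625
Since 0.12890625 <= 1, Kraft's inequality IS satisfied.
A prefix code with these lengths CAN exist.

Kraft sum = 0.12890625. Satisfied.


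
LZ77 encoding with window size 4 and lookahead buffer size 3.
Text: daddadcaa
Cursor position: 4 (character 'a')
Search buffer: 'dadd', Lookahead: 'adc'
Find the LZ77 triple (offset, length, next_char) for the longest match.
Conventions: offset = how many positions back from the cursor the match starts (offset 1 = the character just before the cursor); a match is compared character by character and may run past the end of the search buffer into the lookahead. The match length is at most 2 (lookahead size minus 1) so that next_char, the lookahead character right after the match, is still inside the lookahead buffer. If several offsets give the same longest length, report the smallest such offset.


Try each offset into the search buffer:
  offset=1 (pos 3, char 'd'): match length 0
  offset=2 (pos 2, char 'd'): match length 0
  offset=3 (pos 1, char 'a'): match length 2
  offset=4 (pos 0, char 'd'): match length 0
Longest match has length 2 at offset 3.
next_char = character at position 4 + 2 = 6 -> 'c'

Best match: offset=3, length=2 (matching 'ad' starting at position 1)
LZ77 triple: (3, 2, 'c')


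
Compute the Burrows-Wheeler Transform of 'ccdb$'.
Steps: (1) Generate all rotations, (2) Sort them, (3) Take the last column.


Rotations (sorted):
  0: $ccdb -> last char: b
  1: b$ccd -> last char: d
  2: ccdb$ -> last char: $
  3: cdb$c -> last char: c
  4: db$cc -> last char: c


BWT = bd$cc


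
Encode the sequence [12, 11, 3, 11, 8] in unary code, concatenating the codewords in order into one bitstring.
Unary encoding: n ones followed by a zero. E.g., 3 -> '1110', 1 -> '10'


Encode each number as n ones followed by a terminating 0:
  12 -> 1111111111110 (13 bits)
  11 -> 111111111110 (12 bits)
  3 -> 1110 (4 bits)
  11 -> 111111111110 (12 bits)
  8 -> 111111110 (9 bits)
Total length = 13 + 12 + 4 + 12 + 9 = 50 bits.

Unary([12, 11, 3, 11, 8]) = 11111111111101111111111101110111111111110111111110 (50 bits)


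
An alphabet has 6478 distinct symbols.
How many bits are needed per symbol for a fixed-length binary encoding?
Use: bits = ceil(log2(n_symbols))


log2(6478) = 12.6613
Bracket: 2^12 = 4096 < 6478 <= 2^13 = 8192
So ceil(log2(6478)) = 13

bits = ceil(log2(6478)) = ceil(12.6613) = 13 bits


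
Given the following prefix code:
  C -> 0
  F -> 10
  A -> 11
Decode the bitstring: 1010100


Decoding step by step:
Bits 10 -> F
Bits 10 -> F
Bits 10 -> F
Bits 0 -> C


Decoded message: FFFC


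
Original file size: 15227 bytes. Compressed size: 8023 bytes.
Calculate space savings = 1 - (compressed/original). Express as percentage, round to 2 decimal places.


ratio = compressed/original = 8023/15227 = 0.526893
savings = 1 - ratio = 1 - 0.526893 = 0.473107
as a percentage: 0.473107 * 100 = 47.31%

Space savings = 1 - 8023/15227 = 47.31%


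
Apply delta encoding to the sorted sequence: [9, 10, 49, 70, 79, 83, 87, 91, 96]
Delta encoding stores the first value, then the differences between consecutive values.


First value: 9
Deltas:
  10 - 9 = 1
  49 - 10 = 39
  70 - 49 = 21
  79 - 70 = 9
  83 - 79 = 4
  87 - 83 = 4
  91 - 87 = 4
  96 - 91 = 5


Delta encoded: [9, 1, 39, 21, 9, 4, 4, 4, 5]


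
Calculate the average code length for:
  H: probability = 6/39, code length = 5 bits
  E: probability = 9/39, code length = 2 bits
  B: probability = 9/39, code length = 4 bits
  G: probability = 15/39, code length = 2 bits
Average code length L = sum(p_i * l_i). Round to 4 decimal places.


Weighted contributions p_i * l_i:
  H: (6/39) * 5 = 30/39
  E: (9/39) * 2 = 18/39
  B: (9/39) * 4 = 36/39
  G: (15/39) * 2 = 30/39
Sum = (30 + 18 + 36 + 30)/39 = 114/39

L = 114/39 = 2.9231 bits/symbol


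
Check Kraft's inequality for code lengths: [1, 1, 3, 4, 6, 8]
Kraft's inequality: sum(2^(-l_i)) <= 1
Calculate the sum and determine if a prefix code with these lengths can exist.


Sum = 2^(-1) + 2^(-1) + 2^(-3) + 2^(-4) + 2^(-6) + 2^(-8)
    = 0.5 + 0.5 + 0.125 + 0.0625 + 0.015625 + 0.00390625
    = 309/256 = 1.20703125
Since 1.20703125 > 1, Kraft's inequality is NOT satisfied.
A prefix code with these lengths CANNOT exist.

Kraft sum = 1.20703125. Not satisfied.


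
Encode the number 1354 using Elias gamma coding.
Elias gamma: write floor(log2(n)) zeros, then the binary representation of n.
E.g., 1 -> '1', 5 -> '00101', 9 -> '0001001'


num_bits = floor(log2(1354)) + 1 = 11
leading_zeros = num_bits - 1 = 10
binary(1354) = 10101001010

Elias gamma(1354) = '0000000000' + '10101001010' = 000000000010101001010 (21 bits)


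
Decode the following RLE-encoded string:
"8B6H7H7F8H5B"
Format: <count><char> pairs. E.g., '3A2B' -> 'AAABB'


Expanding each <count><char> pair:
  8B -> 'BBBBBBBB'
  6H -> 'HHHHHH'
  7H -> 'HHHHHHH'
  7F -> 'FFFFFFF'
  8H -> 'HHHHHHHH'
  5B -> 'BBBBB'

Decoded = BBBBBBBBHHHHHHHHHHHHHFFFFFFFHHHHHHHHBBBBB


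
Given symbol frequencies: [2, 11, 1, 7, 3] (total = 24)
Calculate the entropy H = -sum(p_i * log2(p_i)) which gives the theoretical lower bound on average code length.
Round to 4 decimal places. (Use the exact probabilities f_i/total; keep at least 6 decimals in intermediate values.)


Per-symbol terms -p_i * log2(p_i) with p_i = f_i/24:
  p = 2/24 = 0.083333: log2(p) = -3.584963, -p*log2(p) = 0.298747
  p = 11/24 = 0.458333: log2(p) = -1.125531, -p*log2(p) = 0.515868
  p = 1/24 = 0.041667: log2(p) = -4.584963, -p*log2(p) = 0.191040
  p = 7/24 = 0.291667: log2(p) = -1.777608, -p*log2(p) = 0.518469
  p = 3/24 = 0.125000: log2(p) = -3.000000, -p*log2(p) = 0.375000
H = 0.298747 + 0.515868 + 0.191040 + 0.518469 + 0.375000 = 1.899124

H = 1.8991 bits/symbol


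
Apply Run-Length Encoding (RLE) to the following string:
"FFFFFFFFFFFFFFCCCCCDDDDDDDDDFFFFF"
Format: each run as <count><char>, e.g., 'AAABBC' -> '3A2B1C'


Scanning runs left to right:
  i=0: run of 'F' x 14 -> '14F'
  i=14: run of 'C' x 5 -> '5C'
  i=19: run of 'D' x 9 -> '9D'
  i=28: run of 'F' x 5 -> '5F'

RLE = 14F5C9D5F


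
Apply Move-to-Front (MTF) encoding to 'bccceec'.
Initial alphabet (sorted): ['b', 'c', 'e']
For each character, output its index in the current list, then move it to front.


MTF encoding:
'b': index 0 in ['b', 'c', 'e'] -> ['b', 'c', 'e']
'c': index 1 in ['b', 'c', 'e'] -> ['c', 'b', 'e']
'c': index 0 in ['c', 'b', 'e'] -> ['c', 'b', 'e']
'c': index 0 in ['c', 'b', 'e'] -> ['c', 'b', 'e']
'e': index 2 in ['c', 'b', 'e'] -> ['e', 'c', 'b']
'e': index 0 in ['e', 'c', 'b'] -> ['e', 'c', 'b']
'c': index 1 in ['e', 'c', 'b'] -> ['c', 'e', 'b']


Output: [0, 1, 0, 0, 2, 0, 1]


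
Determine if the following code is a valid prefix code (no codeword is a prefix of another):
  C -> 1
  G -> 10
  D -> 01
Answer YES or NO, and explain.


Checking each pair (does one codeword prefix another?):
  C='1' vs G='10': prefix -- VIOLATION

NO -- this is NOT a valid prefix code. C (1) is a prefix of G (10).


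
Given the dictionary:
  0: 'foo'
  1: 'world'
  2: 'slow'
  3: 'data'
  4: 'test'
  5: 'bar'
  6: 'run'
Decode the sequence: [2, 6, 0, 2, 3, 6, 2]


Look up each index in the dictionary:
  2 -> 'slow'
  6 -> 'run'
  0 -> 'foo'
  2 -> 'slow'
  3 -> 'data'
  6 -> 'run'
  2 -> 'slow'

Decoded: "slow run foo slow data run slow"


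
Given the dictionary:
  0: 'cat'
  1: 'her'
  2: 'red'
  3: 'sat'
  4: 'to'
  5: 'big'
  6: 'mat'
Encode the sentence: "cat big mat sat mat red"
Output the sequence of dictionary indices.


Look up each word in the dictionary:
  'cat' -> 0
  'big' -> 5
  'mat' -> 6
  'sat' -> 3
  'mat' -> 6
  'red' -> 2

Encoded: [0, 5, 6, 3, 6, 2]


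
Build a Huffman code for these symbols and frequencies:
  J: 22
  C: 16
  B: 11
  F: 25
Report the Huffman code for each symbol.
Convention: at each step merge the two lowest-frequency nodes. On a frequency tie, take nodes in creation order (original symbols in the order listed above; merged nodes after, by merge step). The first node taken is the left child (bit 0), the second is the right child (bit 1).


Huffman tree construction:
Step 1: Merge B(11) + C(16) = 27
Step 2: Merge J(22) + F(25) = 47
Step 3: Merge (B+C)(27) + (J+F)(47) = 74
Read each symbol's code off the tree from the root (left child = 0, right child = 1).

Codes:
  J: 10 (length 2)
  C: 01 (length 2)
  B: 00 (length 2)
  F: 11 (length 2)
Average code length: 148/74 = 2.0000 bits/symbol


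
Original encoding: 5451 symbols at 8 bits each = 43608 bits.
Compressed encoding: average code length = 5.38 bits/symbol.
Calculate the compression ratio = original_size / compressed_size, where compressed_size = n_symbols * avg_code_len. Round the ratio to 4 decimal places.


original_size = n_symbols * orig_bits = 5451 * 8 = 43608 bits
compressed_size = n_symbols * avg_code_len = 5451 * 5.38 = 29326.38 bits
ratio = original_size / compressed_size = 43608 / 29326.38 = 1.487

Compression ratio = 1.487


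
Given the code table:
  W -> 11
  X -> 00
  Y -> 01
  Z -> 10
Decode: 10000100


Decoding:
10 -> Z
00 -> X
01 -> Y
00 -> X


Result: ZXYX


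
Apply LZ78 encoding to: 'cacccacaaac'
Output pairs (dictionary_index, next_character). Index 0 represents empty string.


LZ78 encoding steps:
Dictionary: {0: ''}
Step 1: w='' (idx 0), next='c' -> output (0, 'c'), add 'c' as idx 1
Step 2: w='' (idx 0), next='a' -> output (0, 'a'), add 'a' as idx 2
Step 3: w='c' (idx 1), next='c' -> output (1, 'c'), add 'cc' as idx 3
Step 4: w='c' (idx 1), next='a' -> output (1, 'a'), add 'ca' as idx 4
Step 5: w='ca' (idx 4), next='a' -> output (4, 'a'), add 'caa' as idx 5
Step 6: w='a' (idx 2), next='c' -> output (2, 'c'), add 'ac' as idx 6


Encoded: [(0, 'c'), (0, 'a'), (1, 'c'), (1, 'a'), (4, 'a'), (2, 'c')]


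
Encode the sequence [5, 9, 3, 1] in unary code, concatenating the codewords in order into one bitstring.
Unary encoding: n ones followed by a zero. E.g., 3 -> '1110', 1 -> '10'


Encode each number as n ones followed by a terminating 0:
  5 -> 111110 (6 bits)
  9 -> 1111111110 (10 bits)
  3 -> 1110 (4 bits)
  1 -> 10 (2 bits)
Total length = 6 + 10 + 4 + 2 = 22 bits.

Unary([5, 9, 3, 1]) = 1111101111111110111010 (22 bits)


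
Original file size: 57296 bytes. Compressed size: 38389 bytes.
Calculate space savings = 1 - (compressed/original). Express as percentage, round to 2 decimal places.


ratio = compressed/original = 38389/57296 = 0.670012
savings = 1 - ratio = 1 - 0.670012 = 0.329988
as a percentage: 0.329988 * 100 = 33.0%

Space savings = 1 - 38389/57296 = 33.0%


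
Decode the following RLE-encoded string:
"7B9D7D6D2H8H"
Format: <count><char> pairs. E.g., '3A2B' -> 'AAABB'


Expanding each <count><char> pair:
  7B -> 'BBBBBBB'
  9D -> 'DDDDDDDDD'
  7D -> 'DDDDDDD'
  6D -> 'DDDDDD'
  2H -> 'HH'
  8H -> 'HHHHHHHH'

Decoded = BBBBBBBDDDDDDDDDDDDDDDDDDDDDDHHHHHHHHHH


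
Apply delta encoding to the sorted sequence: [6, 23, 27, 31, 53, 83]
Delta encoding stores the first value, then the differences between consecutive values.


First value: 6
Deltas:
  23 - 6 = 17
  27 - 23 = 4
  31 - 27 = 4
  53 - 31 = 22
  83 - 53 = 30


Delta encoded: [6, 17, 4, 4, 22, 30]


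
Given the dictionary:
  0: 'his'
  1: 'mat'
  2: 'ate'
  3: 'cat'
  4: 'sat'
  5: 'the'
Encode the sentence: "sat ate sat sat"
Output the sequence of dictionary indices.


Look up each word in the dictionary:
  'sat' -> 4
  'ate' -> 2
  'sat' -> 4
  'sat' -> 4

Encoded: [4, 2, 4, 4]


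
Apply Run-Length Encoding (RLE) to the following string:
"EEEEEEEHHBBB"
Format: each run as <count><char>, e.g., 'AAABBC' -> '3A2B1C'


Scanning runs left to right:
  i=0: run of 'E' x 7 -> '7E'
  i=7: run of 'H' x 2 -> '2H'
  i=9: run of 'B' x 3 -> '3B'

RLE = 7E2H3B


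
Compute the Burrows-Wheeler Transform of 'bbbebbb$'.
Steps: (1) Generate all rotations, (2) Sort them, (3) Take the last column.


Rotations (sorted):
  0: $bbbebbb -> last char: b
  1: b$bbbebb -> last char: b
  2: bb$bbbeb -> last char: b
  3: bbb$bbbe -> last char: e
  4: bbbebbb$ -> last char: $
  5: bbebbb$b -> last char: b
  6: bebbb$bb -> last char: b
  7: ebbb$bbb -> last char: b


BWT = bbbe$bbb


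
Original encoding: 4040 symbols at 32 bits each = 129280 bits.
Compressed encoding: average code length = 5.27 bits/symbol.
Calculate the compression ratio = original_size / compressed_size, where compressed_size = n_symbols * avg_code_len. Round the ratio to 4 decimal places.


original_size = n_symbols * orig_bits = 4040 * 32 = 129280 bits
compressed_size = n_symbols * avg_code_len = 4040 * 5.27 = 21290.8 bits
ratio = original_size / compressed_size = 129280 / 21290.8 = 6.0721

Compression ratio = 6.0721


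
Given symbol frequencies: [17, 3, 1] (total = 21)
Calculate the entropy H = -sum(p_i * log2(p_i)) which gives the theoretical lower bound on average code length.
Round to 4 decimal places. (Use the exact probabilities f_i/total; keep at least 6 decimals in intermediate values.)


Per-symbol terms -p_i * log2(p_i) with p_i = f_i/21:
  p = 17/21 = 0.809524: log2(p) = -0.304855, -p*log2(p) = 0.246787
  p = 3/21 = 0.142857: log2(p) = -2.807355, -p*log2(p) = 0.401051
  p = 1/21 = 0.047619: log2(p) = -4.392317, -p*log2(p) = 0.209158
H = 0.246787 + 0.401051 + 0.209158 = 0.856996

H = 0.857 bits/symbol


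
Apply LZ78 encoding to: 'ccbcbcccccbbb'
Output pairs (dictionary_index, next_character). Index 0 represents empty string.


LZ78 encoding steps:
Dictionary: {0: ''}
Step 1: w='' (idx 0), next='c' -> output (0, 'c'), add 'c' as idx 1
Step 2: w='c' (idx 1), next='b' -> output (1, 'b'), add 'cb' as idx 2
Step 3: w='cb' (idx 2), next='c' -> output (2, 'c'), add 'cbc' as idx 3
Step 4: w='c' (idx 1), next='c' -> output (1, 'c'), add 'cc' as idx 4
Step 5: w='cc' (idx 4), next='b' -> output (4, 'b'), add 'ccb' as idx 5
Step 6: w='' (idx 0), next='b' -> output (0, 'b'), add 'b' as idx 6
Step 7: w='b' (idx 6), end of input -> output (6, '')


Encoded: [(0, 'c'), (1, 'b'), (2, 'c'), (1, 'c'), (4, 'b'), (0, 'b'), (6, '')]


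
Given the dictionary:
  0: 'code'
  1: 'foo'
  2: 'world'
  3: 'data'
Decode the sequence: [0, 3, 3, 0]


Look up each index in the dictionary:
  0 -> 'code'
  3 -> 'data'
  3 -> 'data'
  0 -> 'code'

Decoded: "code data data code"


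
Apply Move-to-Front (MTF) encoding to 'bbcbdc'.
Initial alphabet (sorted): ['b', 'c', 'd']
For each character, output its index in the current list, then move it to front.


MTF encoding:
'b': index 0 in ['b', 'c', 'd'] -> ['b', 'c', 'd']
'b': index 0 in ['b', 'c', 'd'] -> ['b', 'c', 'd']
'c': index 1 in ['b', 'c', 'd'] -> ['c', 'b', 'd']
'b': index 1 in ['c', 'b', 'd'] -> ['b', 'c', 'd']
'd': index 2 in ['b', 'c', 'd'] -> ['d', 'b', 'c']
'c': index 2 in ['d', 'b', 'c'] -> ['c', 'd', 'b']


Output: [0, 0, 1, 1, 2, 2]


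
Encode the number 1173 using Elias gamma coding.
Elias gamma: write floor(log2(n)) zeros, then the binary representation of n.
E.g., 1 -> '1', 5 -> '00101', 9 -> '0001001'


num_bits = floor(log2(1173)) + 1 = 11
leading_zeros = num_bits - 1 = 10
binary(1173) = 10010010101

Elias gamma(1173) = '0000000000' + '10010010101' = 000000000010010010101 (21 bits)


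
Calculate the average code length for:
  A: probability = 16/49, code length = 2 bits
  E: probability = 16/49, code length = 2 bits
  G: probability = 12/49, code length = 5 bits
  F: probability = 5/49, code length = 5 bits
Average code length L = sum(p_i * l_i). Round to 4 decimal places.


Weighted contributions p_i * l_i:
  A: (16/49) * 2 = 32/49
  E: (16/49) * 2 = 32/49
  G: (12/49) * 5 = 60/49
  F: (5/49) * 5 = 25/49
Sum = (32 + 32 + 60 + 25)/49 = 149/49

L = 149/49 = 3.0408 bits/symbol


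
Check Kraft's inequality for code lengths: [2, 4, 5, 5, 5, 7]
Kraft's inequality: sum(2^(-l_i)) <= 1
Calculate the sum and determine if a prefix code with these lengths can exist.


Sum = 2^(-2) + 2^(-4) + 2^(-5) + 2^(-5) + 2^(-5) + 2^(-7)
    = 0.25 + 0.0625 + 0.03125 + 0.03125 + 0.03125 + 0.0078125
    = 53/128 = 0.4140625
Since 0.4140625 <= 1, Kraft's inequality IS satisfied.
A prefix code with these lengths CAN exist.

Kraft sum = 0.4140625. Satisfied.


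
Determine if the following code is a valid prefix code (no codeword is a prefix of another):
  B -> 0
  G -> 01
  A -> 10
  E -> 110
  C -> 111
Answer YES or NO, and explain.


Checking each pair (does one codeword prefix another?):
  B='0' vs G='01': prefix -- VIOLATION

NO -- this is NOT a valid prefix code. B (0) is a prefix of G (01).


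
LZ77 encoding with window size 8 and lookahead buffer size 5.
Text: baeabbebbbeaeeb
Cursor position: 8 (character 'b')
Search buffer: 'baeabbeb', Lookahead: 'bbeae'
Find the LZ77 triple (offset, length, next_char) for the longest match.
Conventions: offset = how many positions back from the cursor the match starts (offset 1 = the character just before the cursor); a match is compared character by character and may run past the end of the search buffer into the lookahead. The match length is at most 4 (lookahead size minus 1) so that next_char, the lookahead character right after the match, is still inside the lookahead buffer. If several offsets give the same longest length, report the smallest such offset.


Try each offset into the search buffer:
  offset=1 (pos 7, char 'b'): match length 2
  offset=2 (pos 6, char 'e'): match length 0
  offset=3 (pos 5, char 'b'): match length 1
  offset=4 (pos 4, char 'b'): match length 3
  offset=5 (pos 3, char 'a'): match length 0
  offset=6 (pos 2, char 'e'): match length 0
  offset=7 (pos 1, char 'a'): match length 0
  offset=8 (pos 0, char 'b'): match length 1
Longest match has length 3 at offset 4.
next_char = character at position 8 + 3 = 11 -> 'a'

Best match: offset=4, length=3 (matching 'bbe' starting at position 4)
LZ77 triple: (4, 3, 'a')


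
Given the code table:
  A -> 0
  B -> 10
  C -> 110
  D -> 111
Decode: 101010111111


Decoding:
10 -> B
10 -> B
10 -> B
111 -> D
111 -> D


Result: BBBDD


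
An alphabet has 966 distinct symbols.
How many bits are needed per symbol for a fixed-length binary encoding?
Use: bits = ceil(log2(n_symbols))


log2(966) = 9.9159
Bracket: 2^9 = 512 < 966 <= 2^10 = 1024
So ceil(log2(966)) = 10

bits = ceil(log2(966)) = ceil(9.9159) = 10 bits


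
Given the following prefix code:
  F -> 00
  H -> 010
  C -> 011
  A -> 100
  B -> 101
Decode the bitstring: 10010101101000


Decoding step by step:
Bits 100 -> A
Bits 101 -> B
Bits 011 -> C
Bits 010 -> H
Bits 00 -> F


Decoded message: ABCHF


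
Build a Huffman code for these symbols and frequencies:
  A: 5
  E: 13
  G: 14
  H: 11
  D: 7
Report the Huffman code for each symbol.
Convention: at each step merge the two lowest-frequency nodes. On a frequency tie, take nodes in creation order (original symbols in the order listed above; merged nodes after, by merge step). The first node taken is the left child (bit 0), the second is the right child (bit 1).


Huffman tree construction:
Step 1: Merge A(5) + D(7) = 12
Step 2: Merge H(11) + (A+D)(12) = 23
Step 3: Merge E(13) + G(14) = 27
Step 4: Merge (H+(A+D))(23) + (E+G)(27) = 50
Read each symbol's code off the tree from the root (left child = 0, right child = 1).

Codes:
  A: 010 (length 3)
  E: 10 (length 2)
  G: 11 (length 2)
  H: 00 (length 2)
  D: 011 (length 3)
Average code length: 112/50 = 2.2400 bits/symbol


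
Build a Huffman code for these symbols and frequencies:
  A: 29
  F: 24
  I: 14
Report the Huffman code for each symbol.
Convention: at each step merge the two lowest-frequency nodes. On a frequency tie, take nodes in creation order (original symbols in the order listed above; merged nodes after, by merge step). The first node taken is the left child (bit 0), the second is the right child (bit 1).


Huffman tree construction:
Step 1: Merge I(14) + F(24) = 38
Step 2: Merge A(29) + (I+F)(38) = 67
Read each symbol's code off the tree from the root (left child = 0, right child = 1).

Codes:
  A: 0 (length 1)
  F: 11 (length 2)
  I: 10 (length 2)
Average code length: 105/67 = 1.5672 bits/symbol


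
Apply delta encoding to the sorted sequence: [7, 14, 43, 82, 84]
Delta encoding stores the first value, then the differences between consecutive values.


First value: 7
Deltas:
  14 - 7 = 7
  43 - 14 = 29
  82 - 43 = 39
  84 - 82 = 2


Delta encoded: [7, 7, 29, 39, 2]


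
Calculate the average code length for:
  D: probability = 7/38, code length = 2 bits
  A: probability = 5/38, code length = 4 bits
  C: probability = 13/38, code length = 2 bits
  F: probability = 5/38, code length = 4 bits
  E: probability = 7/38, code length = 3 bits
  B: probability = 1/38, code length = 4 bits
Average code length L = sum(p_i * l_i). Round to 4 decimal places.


Weighted contributions p_i * l_i:
  D: (7/38) * 2 = 14/38
  A: (5/38) * 4 = 20/38
  C: (13/38) * 2 = 26/38
  F: (5/38) * 4 = 20/38
  E: (7/38) * 3 = 21/38
  B: (1/38) * 4 = 4/38
Sum = (14 + 20 + 26 + 20 + 21 + 4)/38 = 105/38

L = 105/38 = 2.7632 bits/symbol


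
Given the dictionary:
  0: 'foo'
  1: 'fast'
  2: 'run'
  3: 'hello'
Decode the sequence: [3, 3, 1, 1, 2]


Look up each index in the dictionary:
  3 -> 'hello'
  3 -> 'hello'
  1 -> 'fast'
  1 -> 'fast'
  2 -> 'run'

Decoded: "hello hello fast fast run"


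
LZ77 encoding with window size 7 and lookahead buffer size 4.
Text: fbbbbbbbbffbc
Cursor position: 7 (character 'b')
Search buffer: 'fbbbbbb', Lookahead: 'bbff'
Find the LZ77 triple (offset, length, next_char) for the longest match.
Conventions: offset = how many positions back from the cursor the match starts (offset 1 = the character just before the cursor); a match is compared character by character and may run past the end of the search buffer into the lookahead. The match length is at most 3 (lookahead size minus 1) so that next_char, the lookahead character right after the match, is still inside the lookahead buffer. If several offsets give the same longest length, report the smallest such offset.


Try each offset into the search buffer:
  offset=1 (pos 6, char 'b'): match length 2
  offset=2 (pos 5, char 'b'): match length 2
  offset=3 (pos 4, char 'b'): match length 2
  offset=4 (pos 3, char 'b'): match length 2
  offset=5 (pos 2, char 'b'): match length 2
  offset=6 (pos 1, char 'b'): match length 2
  offset=7 (pos 0, char 'f'): match length 0
Longest match has length 2, found at offsets 1, 2, 3, 4, 5, 6; take the smallest, offset 1.
next_char = character at position 7 + 2 = 9 -> 'f'

Best match: offset=1, length=2 (matching 'bb' starting at position 6)
LZ77 triple: (1, 2, 'f')


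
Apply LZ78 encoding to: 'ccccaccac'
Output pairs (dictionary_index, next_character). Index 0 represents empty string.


LZ78 encoding steps:
Dictionary: {0: ''}
Step 1: w='' (idx 0), next='c' -> output (0, 'c'), add 'c' as idx 1
Step 2: w='c' (idx 1), next='c' -> output (1, 'c'), add 'cc' as idx 2
Step 3: w='c' (idx 1), next='a' -> output (1, 'a'), add 'ca' as idx 3
Step 4: w='cc' (idx 2), next='a' -> output (2, 'a'), add 'cca' as idx 4
Step 5: w='c' (idx 1), end of input -> output (1, '')


Encoded: [(0, 'c'), (1, 'c'), (1, 'a'), (2, 'a'), (1, '')]


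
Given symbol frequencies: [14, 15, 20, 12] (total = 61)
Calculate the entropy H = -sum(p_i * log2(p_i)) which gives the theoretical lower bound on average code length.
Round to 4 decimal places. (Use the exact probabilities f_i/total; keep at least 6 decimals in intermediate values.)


Per-symbol terms -p_i * log2(p_i) with p_i = f_i/61:
  p = 14/61 = 0.229508: log2(p) = -2.123382, -p*log2(p) = 0.487334
  p = 15/61 = 0.245902: log2(p) = -2.023847, -p*log2(p) = 0.497667
  p = 20/61 = 0.327869: log2(p) = -1.608809, -p*log2(p) = 0.527478
  p = 12/61 = 0.196721: log2(p) = -2.345775, -p*log2(p) = 0.461464
H = 0.487334 + 0.497667 + 0.527478 + 0.461464 = 1.973943

H = 1.9739 bits/symbol


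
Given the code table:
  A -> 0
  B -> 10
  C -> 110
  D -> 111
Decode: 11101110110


Decoding:
111 -> D
0 -> A
111 -> D
0 -> A
110 -> C


Result: DADAC


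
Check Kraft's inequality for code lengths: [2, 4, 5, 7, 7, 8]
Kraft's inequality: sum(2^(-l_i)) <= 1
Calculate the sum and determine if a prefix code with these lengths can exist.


Sum = 2^(-2) + 2^(-4) + 2^(-5) + 2^(-7) + 2^(-7) + 2^(-8)
    = 0.25 + 0.0625 + 0.03125 + 0.0078125 + 0.0078125 + 0.00390625
    = 93/256 = 0.36328125
Since 0.36328125 <= 1, Kraft's inequality IS satisfied.
A prefix code with these lengths CAN exist.

Kraft sum = 0.36328125. Satisfied.


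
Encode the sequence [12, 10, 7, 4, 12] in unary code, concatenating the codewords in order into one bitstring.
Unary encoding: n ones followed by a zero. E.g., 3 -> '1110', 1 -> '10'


Encode each number as n ones followed by a terminating 0:
  12 -> 1111111111110 (13 bits)
  10 -> 11111111110 (11 bits)
  7 -> 11111110 (8 bits)
  4 -> 11110 (5 bits)
  12 -> 1111111111110 (13 bits)
Total length = 13 + 11 + 8 + 5 + 13 = 50 bits.

Unary([12, 10, 7, 4, 12]) = 11111111111101111111111011111110111101111111111110 (50 bits)


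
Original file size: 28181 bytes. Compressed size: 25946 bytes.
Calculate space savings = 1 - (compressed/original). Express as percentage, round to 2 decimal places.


ratio = compressed/original = 25946/28181 = 0.920691
savings = 1 - ratio = 1 - 0.920691 = 0.079309
as a percentage: 0.079309 * 100 = 7.93%

Space savings = 1 - 25946/28181 = 7.93%


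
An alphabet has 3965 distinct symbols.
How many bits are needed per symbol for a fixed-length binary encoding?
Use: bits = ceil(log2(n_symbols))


log2(3965) = 11.9531
Bracket: 2^11 = 2048 < 3965 <= 2^12 = 4096
So ceil(log2(3965)) = 12

bits = ceil(log2(3965)) = ceil(11.9531) = 12 bits


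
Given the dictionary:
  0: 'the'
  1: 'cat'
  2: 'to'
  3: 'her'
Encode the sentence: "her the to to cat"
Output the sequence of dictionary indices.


Look up each word in the dictionary:
  'her' -> 3
  'the' -> 0
  'to' -> 2
  'to' -> 2
  'cat' -> 1

Encoded: [3, 0, 2, 2, 1]


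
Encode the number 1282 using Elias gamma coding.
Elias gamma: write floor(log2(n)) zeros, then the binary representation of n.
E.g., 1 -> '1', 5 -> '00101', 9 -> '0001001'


num_bits = floor(log2(1282)) + 1 = 11
leading_zeros = num_bits - 1 = 10
binary(1282) = 10100000010

Elias gamma(1282) = '0000000000' + '10100000010' = 000000000010100000010 (21 bits)


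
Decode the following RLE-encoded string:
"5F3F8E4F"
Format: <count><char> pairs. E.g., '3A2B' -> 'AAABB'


Expanding each <count><char> pair:
  5F -> 'FFFFF'
  3F -> 'FFF'
  8E -> 'EEEEEEEE'
  4F -> 'FFFF'

Decoded = FFFFFFFFEEEEEEEEFFFF


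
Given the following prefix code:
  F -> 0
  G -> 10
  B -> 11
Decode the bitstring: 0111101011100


Decoding step by step:
Bits 0 -> F
Bits 11 -> B
Bits 11 -> B
Bits 0 -> F
Bits 10 -> G
Bits 11 -> B
Bits 10 -> G
Bits 0 -> F


Decoded message: FBBFGBGF


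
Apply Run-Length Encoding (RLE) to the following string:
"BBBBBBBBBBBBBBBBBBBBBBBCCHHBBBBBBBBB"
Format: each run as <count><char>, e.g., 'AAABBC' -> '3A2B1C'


Scanning runs left to right:
  i=0: run of 'B' x 23 -> '23B'
  i=23: run of 'C' x 2 -> '2C'
  i=25: run of 'H' x 2 -> '2H'
  i=27: run of 'B' x 9 -> '9B'

RLE = 23B2C2H9B


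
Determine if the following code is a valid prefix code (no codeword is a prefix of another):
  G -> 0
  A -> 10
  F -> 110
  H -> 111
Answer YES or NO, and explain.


Checking each pair (does one codeword prefix another?):
  G='0' vs A='10': no prefix
  G='0' vs F='110': no prefix
  G='0' vs H='111': no prefix
  A='10' vs G='0': no prefix
  A='10' vs F='110': no prefix
  A='10' vs H='111': no prefix
  F='110' vs G='0': no prefix
  F='110' vs A='10': no prefix
  F='110' vs H='111': no prefix
  H='111' vs G='0': no prefix
  H='111' vs A='10': no prefix
  H='111' vs F='110': no prefix
No violation found over all pairs.

YES -- this is a valid prefix code. No codeword is a prefix of any other codeword.


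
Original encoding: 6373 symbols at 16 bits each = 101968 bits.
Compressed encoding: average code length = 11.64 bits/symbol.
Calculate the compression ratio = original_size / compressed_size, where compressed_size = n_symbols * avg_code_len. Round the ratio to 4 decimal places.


original_size = n_symbols * orig_bits = 6373 * 16 = 101968 bits
compressed_size = n_symbols * avg_code_len = 6373 * 11.64 = 74181.72 bits
ratio = original_size / compressed_size = 101968 / 74181.72 = 1.3746

Compression ratio = 1.3746


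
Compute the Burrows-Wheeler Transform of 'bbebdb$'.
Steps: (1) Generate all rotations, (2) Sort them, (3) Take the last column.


Rotations (sorted):
  0: $bbebdb -> last char: b
  1: b$bbebd -> last char: d
  2: bbebdb$ -> last char: $
  3: bdb$bbe -> last char: e
  4: bebdb$b -> last char: b
  5: db$bbeb -> last char: b
  6: ebdb$bb -> last char: b


BWT = bd$ebbb


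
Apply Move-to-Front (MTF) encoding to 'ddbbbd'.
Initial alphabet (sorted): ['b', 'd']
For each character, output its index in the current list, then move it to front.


MTF encoding:
'd': index 1 in ['b', 'd'] -> ['d', 'b']
'd': index 0 in ['d', 'b'] -> ['d', 'b']
'b': index 1 in ['d', 'b'] -> ['b', 'd']
'b': index 0 in ['b', 'd'] -> ['b', 'd']
'b': index 0 in ['b', 'd'] -> ['b', 'd']
'd': index 1 in ['b', 'd'] -> ['d', 'b']


Output: [1, 0, 1, 0, 0, 1]


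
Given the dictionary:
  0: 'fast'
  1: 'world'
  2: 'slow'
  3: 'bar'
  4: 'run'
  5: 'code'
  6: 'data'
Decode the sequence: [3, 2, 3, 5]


Look up each index in the dictionary:
  3 -> 'bar'
  2 -> 'slow'
  3 -> 'bar'
  5 -> 'code'

Decoded: "bar slow bar code"


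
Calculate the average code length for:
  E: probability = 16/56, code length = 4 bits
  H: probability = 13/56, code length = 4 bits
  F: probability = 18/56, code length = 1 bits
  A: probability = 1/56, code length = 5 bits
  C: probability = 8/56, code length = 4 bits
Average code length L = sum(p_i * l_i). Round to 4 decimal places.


Weighted contributions p_i * l_i:
  E: (16/56) * 4 = 64/56
  H: (13/56) * 4 = 52/56
  F: (18/56) * 1 = 18/56
  A: (1/56) * 5 = 5/56
  C: (8/56) * 4 = 32/56
Sum = (64 + 52 + 18 + 5 + 32)/56 = 171/56

L = 171/56 = 3.0536 bits/symbol


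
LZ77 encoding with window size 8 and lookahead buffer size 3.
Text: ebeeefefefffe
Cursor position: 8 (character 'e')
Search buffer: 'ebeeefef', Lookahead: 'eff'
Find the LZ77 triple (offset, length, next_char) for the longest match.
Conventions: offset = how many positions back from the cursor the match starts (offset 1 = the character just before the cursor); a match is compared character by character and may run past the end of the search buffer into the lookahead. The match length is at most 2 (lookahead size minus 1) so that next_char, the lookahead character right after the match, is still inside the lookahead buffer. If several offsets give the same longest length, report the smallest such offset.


Try each offset into the search buffer:
  offset=1 (pos 7, char 'f'): match length 0
  offset=2 (pos 6, char 'e'): match length 2
  offset=3 (pos 5, char 'f'): match length 0
  offset=4 (pos 4, char 'e'): match length 2
  offset=5 (pos 3, char 'e'): match length 1
  offset=6 (pos 2, char 'e'): match length 1
  offset=7 (pos 1, char 'b'): match length 0
  offset=8 (pos 0, char 'e'): match length 1
Longest match has length 2, found at offsets 2, 4; take the smallest, offset 2.
next_char = character at position 8 + 2 = 10 -> 'f'

Best match: offset=2, length=2 (matching 'ef' starting at position 6)
LZ77 triple: (2, 2, 'f')


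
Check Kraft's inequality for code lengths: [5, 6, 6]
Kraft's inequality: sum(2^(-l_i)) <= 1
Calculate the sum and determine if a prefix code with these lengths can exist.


Sum = 2^(-5) + 2^(-6) + 2^(-6)
    = 0.03125 + 0.015625 + 0.015625
    = 4/64 = 0.0625
Since 0.0625 <= 1, Kraft's inequality IS satisfied.
A prefix code with these lengths CAN exist.

Kraft sum = 0.0625. Satisfied.


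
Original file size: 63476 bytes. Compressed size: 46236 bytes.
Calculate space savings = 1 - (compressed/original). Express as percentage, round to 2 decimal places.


ratio = compressed/original = 46236/63476 = 0.728401
savings = 1 - ratio = 1 - 0.728401 = 0.271599
as a percentage: 0.271599 * 100 = 27.16%

Space savings = 1 - 46236/63476 = 27.16%
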